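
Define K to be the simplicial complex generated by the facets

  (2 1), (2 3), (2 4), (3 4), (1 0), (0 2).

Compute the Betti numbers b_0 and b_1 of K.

Take the total order 0 < 1 < 2 < 3 < 4 on the vertex set. Then K (dimension 1) consists of the simplices:

  0-simplices (5): [0], [1], [2], [3], [4]
  1-simplices (6): [0,1], [0,2], [1,2], [2,3], [2,4], [3,4]

Hence C_0 ≅ Z^5, C_1 ≅ Z^6.

∂_1: C_1 → C_0 maps an edge to its endpoints' difference, ∂[p,q] = q − p. For instance
  ∂[3,4] = [4] − [3].
The resulting 5×6 matrix has rank 4, and its Smith normal form has invariant factors (1,1,1,1).

Now H_k = ker ∂_k / im ∂_{k+1}, so:

  H_0: rank C_0 − rank ∂_1 = 5 − 4 = 1, and the invariant factors of ∂_1 are all 1, so H_0 = Z.
  H_1: rank ker ∂_1 − rank ∂_2 = (6 − 4) − 0 = 2, and there is no ∂_2, so H_1 = Z^2.

(K is a triangulation of a wedge of 2 circles.)

Hence the Betti numbers are b_0 = 1, b_1 = 2.

b_0 = 1, b_1 = 2.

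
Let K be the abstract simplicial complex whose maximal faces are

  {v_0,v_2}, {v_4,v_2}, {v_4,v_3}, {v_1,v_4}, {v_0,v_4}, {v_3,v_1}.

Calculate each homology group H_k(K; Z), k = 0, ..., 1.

We work with the vertex ordering v_0 < v_1 < v_2 < v_3 < v_4. The simplices of K, each written with vertices in increasing order, are:

  0-simplices (5): [v_0], [v_1], [v_2], [v_3], [v_4]
  1-simplices (6): [v_0,v_2], [v_0,v_4], [v_1,v_3], [v_1,v_4], [v_2,v_4], [v_3,v_4]

so the chain groups are C_0 ≅ Z^5, C_1 ≅ Z^6.

Boundary ∂_1: C_1 → C_0 is given by ∂[p,q] = [q] − [p]. For instance
  ∂[v_1,v_4] = [v_4] − [v_1].
The 5×6 boundary matrix has rank 4 and Smith normal form diag(1,1,1,1).

Computing H_k = (kernel of ∂_k) / (image of ∂_{k+1}):

  H_0: rank C_0 − rank ∂_1 = 5 − 4 = 1, and the invariant factors of ∂_1 are all 1, so H_0 = Z.
  H_1: rank ker ∂_1 − rank ∂_2 = (6 − 4) − 0 = 2, and there is no ∂_2, so H_1 = Z^2.

H_0 = Z,  H_1 = Z^2.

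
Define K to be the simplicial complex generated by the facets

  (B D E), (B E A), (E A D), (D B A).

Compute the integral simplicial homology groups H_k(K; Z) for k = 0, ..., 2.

H_0 ≅ Z,  H_1 = 0,  H_2 ≅ Z.

We work with the vertex ordering A < B < D < E. The simplices of K, each written with vertices in increasing order, are:

  0-simplices (4): A, B, D, E
  1-simplices (6): AB, AD, AE, BD, BE, DE
  2-simplices (4): ABD, ABE, ADE, BDE

so the chain groups are C_0 ≅ Z^4, C_1 ≅ Z^6, C_2 ≅ Z^4.

Boundary ∂_1: C_1 → C_0 sends each edge [p,q] (with p < q) to q − p. For instance
  ∂BE = E − B.
The resulting 4×6 matrix has rank 3, and its Smith normal form has invariant factors (1,1,1).

∂_2: C_2 → C_1 sends each 2-simplex [p,q,r] to [q,r] − [p,r] + [p,q]. For instance
  ∂BDE = DE − BE + BD,
  ∂ADE = DE − AE + AD.
As a 6×4 matrix over Z this has rank 3, with invariant factors (1,1,1).

From H_k ≅ ker(∂_k) / im(∂_{k+1}) we obtain:

  H_0: rank C_0 − rank ∂_1 = 4 − 3 = 1, and the invariant factors of ∂_1 are all 1, so H_0 ≅ Z.
  H_1: rank ker ∂_1 − rank ∂_2 = (6 − 3) − 3 = 0, and the invariant factors of ∂_2 are all 1, so H_1 ≅ 0.
  H_2: rank ker ∂_2 − rank ∂_3 = (4 − 3) − 0 = 1, and there is no ∂_3, so H_2 ≅ Z.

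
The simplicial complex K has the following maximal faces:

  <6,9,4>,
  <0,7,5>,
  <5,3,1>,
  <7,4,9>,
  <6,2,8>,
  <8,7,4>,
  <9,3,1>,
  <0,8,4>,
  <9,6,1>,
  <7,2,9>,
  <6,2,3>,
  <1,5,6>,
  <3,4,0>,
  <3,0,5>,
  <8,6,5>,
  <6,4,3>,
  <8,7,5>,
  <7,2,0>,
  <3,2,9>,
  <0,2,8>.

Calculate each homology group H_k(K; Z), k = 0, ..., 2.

H_0 = Z,  H_1 = Z ⊕ Z/2Z,  H_2 = 0.

Order the vertices as 0 < 1 < 2 < 3 < 4 < 5 < 6 < 7 < 8 < 9. Listing each simplex with vertices in this order, K has dimension 2 with simplices:

  0-simplices (10): [0], [1], [2], [3], [4], [5], [6], [7], [8], [9]
  1-simplices (30): (30 of them)
  2-simplices (20): (20 of them)

giving chain groups C_0 ≅ Z^10, C_1 ≅ Z^30, C_2 ≅ Z^20.

Boundary ∂_1: C_1 → C_0 is given by ∂[p,q] = [q] − [p].
The resulting 10×30 matrix has rank 9, and its Smith normal form has invariant factors (1,1,1,1,1,1,1,1,1).

Boundary ∂_2: C_2 → C_1 sends each 2-simplex [p,q,r] to [q,r] − [p,r] + [p,q]. For instance
  ∂[5,6,8] = [6,8] − [5,8] + [5,6],
  ∂[1,6,9] = [6,9] − [1,9] + [1,6].
The 30×20 boundary matrix has rank 20 and Smith normal form diag(1,1,1,1,1,1,1,1,1,1,1,1,1,1,1,1,1,1,1,2).

Now H_k = ker ∂_k / im ∂_{k+1}, so:

  H_0: rank C_0 − rank ∂_1 = 10 − 9 = 1, and the invariant factors of ∂_1 are all 1, so H_0 = Z.
  H_1: rank ker ∂_1 − rank ∂_2 = (30 − 9) − 20 = 1, and ∂_2 has invariant factor 2 > 1, so H_1 = Z ⊕ Z/2Z.
  H_2: rank ker ∂_2 − rank ∂_3 = (20 − 20) − 0 = 0, and there is no ∂_3, so H_2 = 0.

As a check, the Euler characteristic is 10 − 30 + 20 = 0, which agrees with 1 − 1 + 0 = 0.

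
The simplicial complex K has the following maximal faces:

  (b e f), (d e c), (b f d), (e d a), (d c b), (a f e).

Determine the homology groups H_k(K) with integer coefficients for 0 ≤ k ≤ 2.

Fix the vertex order a < b < c < d < e < f and write every simplex with vertices in increasing order. Then dim K = 2 and the simplices of K are:

  0-simplices (6): a, b, c, d, e, f
  1-simplices (12): ad, ae, af, bc, bd, be, bf, cd, ce, de, df, ef
  2-simplices (6): ade, aef, bcd, bdf, bef, cde

Hence C_0 ≅ Z^6, C_1 ≅ Z^12, C_2 ≅ Z^6.

∂_1: C_1 → C_0 is given by ∂[p,q] = [q] − [p]. For instance
  ∂af = f − a.
As a 6×12 matrix over Z this has rank 5, with invariant factors (1,1,1,1,1).

∂_2: C_2 → C_1 acts by ∂[p,q,r] = [q,r] − [p,r] + [p,q]. For instance
  ∂cde = de − ce + cd,
  ∂bef = ef − bf + be.
The resulting 12×6 matrix has rank 6, and its Smith normal form has invariant factors (1,1,1,1,1,1).

Now H_k = ker ∂_k / im ∂_{k+1}, so:

  H_0: rank C_0 − rank ∂_1 = 6 − 5 = 1, and the invariant factors of ∂_1 are all 1, so H_0 = Z.
  H_1: rank ker ∂_1 − rank ∂_2 = (12 − 5) − 6 = 1, and the invariant factors of ∂_2 are all 1, so H_1 = Z.
  H_2: rank ker ∂_2 − rank ∂_3 = (6 − 6) − 0 = 0, and there is no ∂_3, so H_2 = 0.

(K is a triangulation of the cylinder S^1 x I.)

H_0 ≅ Z,  H_1 ≅ Z,  H_2 = 0.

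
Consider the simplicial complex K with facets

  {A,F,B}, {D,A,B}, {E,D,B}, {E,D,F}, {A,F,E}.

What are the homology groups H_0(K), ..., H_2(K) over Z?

H_0 = Z,  H_1 = Z,  H_2 = 0.

Fix the vertex order A < B < D < E < F and write every simplex with vertices in increasing order. Then dim K = 2 and the simplices of K are:

  0-simplices (5): A, B, D, E, F
  1-simplices (10): AB, AD, AE, AF, BD, BE, BF, DE, DF, EF
  2-simplices (5): ABD, ABF, AEF, BDE, DEF

giving chain groups C_0 ≅ Z^5, C_1 ≅ Z^10, C_2 ≅ Z^5.

∂_1: C_1 → C_0 is given by ∂[p,q] = [q] − [p]. For instance
  ∂BF = F − B.
As a 5×10 matrix over Z this has rank 4, with invariant factors (1,1,1,1).

∂_2: C_2 → C_1 sends each 2-simplex [p,q,r] to [q,r] − [p,r] + [p,q]. For instance
  ∂DEF = EF − DF + DE,
  ∂AEF = EF − AF + AE.
The 10×5 boundary matrix has rank 5 and Smith normal form diag(1,1,1,1,1).

From H_k ≅ ker(∂_k) / im(∂_{k+1}) we obtain:

  H_0: rank C_0 − rank ∂_1 = 5 − 4 = 1, and the invariant factors of ∂_1 are all 1, so H_0 ≅ Z.
  H_1: rank ker ∂_1 − rank ∂_2 = (10 − 4) − 5 = 1, and the invariant factors of ∂_2 are all 1, so H_1 ≅ Z.
  H_2: rank ker ∂_2 − rank ∂_3 = (5 − 5) − 0 = 0, and there is no ∂_3, so H_2 ≅ 0.

As a check, the Euler characteristic is 5 − 10 + 5 = 0, which agrees with 1 − 1 + 0 = 0.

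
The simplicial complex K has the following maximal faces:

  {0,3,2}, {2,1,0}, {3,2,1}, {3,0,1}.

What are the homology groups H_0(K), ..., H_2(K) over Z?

We work with the vertex ordering 0 < 1 < 2 < 3. The simplices of K, each written with vertices in increasing order, are:

  0-simplices (4): [0], [1], [2], [3]
  1-simplices (6): [0,1], [0,2], [0,3], [1,2], [1,3], [2,3]
  2-simplices (4): [0,1,2], [0,1,3], [0,2,3], [1,2,3]

giving chain groups C_0 ≅ Z^4, C_1 ≅ Z^6, C_2 ≅ Z^4.

∂_1: C_1 → C_0 maps an edge to its endpoints' difference, ∂[p,q] = q − p.
This gives a 4×6 integer matrix of rank 3; reducing to Smith normal form yields diagonal entries (1,1,1).

Boundary ∂_2: C_2 → C_1 sends each 2-simplex [p,q,r] to [q,r] − [p,r] + [p,q]. For instance
  ∂[0,1,2] = [1,2] − [0,2] + [0,1],
  ∂[0,1,3] = [1,3] − [0,3] + [0,1].
As a 6×4 matrix over Z this has rank 3, with invariant factors (1,1,1).

Now H_k = ker ∂_k / im ∂_{k+1}, so:

  H_0: rank C_0 − rank ∂_1 = 4 − 3 = 1, and the invariant factors of ∂_1 are all 1, so H_0 ≅ Z.
  H_1: rank ker ∂_1 − rank ∂_2 = (6 − 3) − 3 = 0, and the invariant factors of ∂_2 are all 1, so H_1 ≅ 0.
  H_2: rank ker ∂_2 − rank ∂_3 = (4 − 3) − 0 = 1, and there is no ∂_3, so H_2 ≅ Z.

As a check, the Euler characteristic is 4 − 6 + 4 = 2, which agrees with 1 − 0 + 1 = 2.

H_0 ≅ Z,  H_1 = 0,  H_2 ≅ Z.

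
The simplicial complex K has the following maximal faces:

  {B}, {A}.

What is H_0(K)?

H_0 = Z^2.

Take the total order A < B on the vertex set. Then K (dimension 0) consists of the simplices:

  0-simplices (2): A, B

giving chain groups C_0 ≅ Z^2.

Now H_k = ker ∂_k / im ∂_{k+1}, so:

  H_0: rank C_0 − rank ∂_1 = 2 − 0 = 2, and there is no ∂_1, so H_0 ≅ Z^2.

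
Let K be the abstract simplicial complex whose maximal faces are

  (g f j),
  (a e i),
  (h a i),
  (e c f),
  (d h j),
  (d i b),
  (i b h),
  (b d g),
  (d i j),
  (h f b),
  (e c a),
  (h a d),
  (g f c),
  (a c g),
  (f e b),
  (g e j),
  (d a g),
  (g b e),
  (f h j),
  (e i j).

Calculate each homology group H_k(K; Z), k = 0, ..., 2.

Take the total order a < b < c < d < e < f < g < h < i < j on the vertex set. Then K (dimension 2) consists of the simplices:

  0-simplices (10): a, b, c, d, e, f, g, h, i, j
  1-simplices (30): ac, ad, ae, ag, ah, ai, bd, be, bf, bg, bh, bi, ce, cf, cg, dg, dh, di, dj, ef, eg, ei, ej, fg, fh, fj, gj, hi, hj, ij
  2-simplices (20): ace, acg, adg, adh, aei, ahi, bdg, bdi, bef, beg, bfh, bhi, cef, cfg, dhj, dij, egj, eij, fgj, fhj

so the chain groups are C_0 ≅ Z^10, C_1 ≅ Z^30, C_2 ≅ Z^20.

Boundary ∂_1: C_1 → C_0 is given by ∂[p,q] = [q] − [p]. For instance
  ∂dg = g − d.
The resulting 10×30 matrix has rank 9, and its Smith normal form has invariant factors (1,1,1,1,1,1,1,1,1).

The boundary map ∂_2: C_2 → C_1 maps a triangle to the signed sum of its edges. For instance
  ∂bdi = di − bi + bd,
  ∂dij = ij − dj + di.
The 30×20 boundary matrix has rank 20 and Smith normal form diag(1,1,1,1,1,1,1,1,1,1,1,1,1,1,1,1,1,1,1,2).

Reading off H_k = ker ∂_k / im ∂_{k+1}:

  H_0: rank C_0 − rank ∂_1 = 10 − 9 = 1, and the invariant factors of ∂_1 are all 1, so H_0 ≅ Z.
  H_1: rank ker ∂_1 − rank ∂_2 = (30 − 9) − 20 = 1, and ∂_2 has invariant factor 2 > 1, so H_1 ≅ Z ⊕ Z/2Z.
  H_2: rank ker ∂_2 − rank ∂_3 = (20 − 20) − 0 = 0, and there is no ∂_3, so H_2 ≅ 0.

H_0 ≅ Z,  H_1 ≅ Z ⊕ Z/2Z,  H_2 = 0.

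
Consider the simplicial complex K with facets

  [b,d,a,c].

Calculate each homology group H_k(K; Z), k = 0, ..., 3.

H_0 = Z,  H_1 = 0,  H_2 = 0,  H_3 = 0.

We work with the vertex ordering a < b < c < d. The simplices of K, each written with vertices in increasing order, are:

  0-simplices (4): a, b, c, d
  1-simplices (6): ab, ac, ad, bc, bd, cd
  2-simplices (4): abc, abd, acd, bcd
  3-simplices (1): abcd

giving chain groups C_0 ≅ Z^4, C_1 ≅ Z^6, C_2 ≅ Z^4, C_3 ≅ Z^1.

∂_1: C_1 → C_0 is given by ∂[p,q] = [q] − [p].
The 4×6 boundary matrix has rank 3 and Smith normal form diag(1,1,1).

∂_2: C_2 → C_1 maps a triangle to the signed sum of its edges. For instance
  ∂abd = bd − ad + ab,
  ∂acd = cd − ad + ac.
As a 6×4 matrix over Z this has rank 3, with invariant factors (1,1,1).

Boundary ∂_3: C_3 → C_2 sends each 3-simplex σ to the alternating sum Σ_i (−1)^i (σ with its i-th vertex removed). For instance
  ∂abcd = bcd − acd + abd − abc.
The 4×1 boundary matrix has rank 1 and Smith normal form diag(1).

From H_k ≅ ker(∂_k) / im(∂_{k+1}) we obtain:

  H_0: rank C_0 − rank ∂_1 = 4 − 3 = 1, and the invariant factors of ∂_1 are all 1, so H_0 = Z.
  H_1: rank ker ∂_1 − rank ∂_2 = (6 − 3) − 3 = 0, and the invariant factors of ∂_2 are all 1, so H_1 = 0.
  H_2: rank ker ∂_2 − rank ∂_3 = (4 − 3) − 1 = 0, and the invariant factors of ∂_3 are all 1, so H_2 = 0.
  H_3: rank ker ∂_3 − rank ∂_4 = (1 − 1) − 0 = 0, and there is no ∂_4, so H_3 = 0.

As a check, the Euler characteristic is 4 − 6 + 4 − 1 = 1, which agrees with 1 − 0 + 0 − 0 = 1.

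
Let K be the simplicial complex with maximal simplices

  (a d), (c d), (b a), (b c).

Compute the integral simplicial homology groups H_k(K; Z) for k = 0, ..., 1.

Fix the vertex order a < b < c < d and write every simplex with vertices in increasing order. Then dim K = 1 and the simplices of K are:

  0-simplices (4): a, b, c, d
  1-simplices (4): ab, ad, bc, cd

so the chain groups are C_0 ≅ Z^4, C_1 ≅ Z^4.

The boundary map ∂_1: C_1 → C_0 is given by ∂[p,q] = [q] − [p].
The resulting 4×4 matrix has rank 3, and its Smith normal form has invariant factors (1,1,1).

Reading off H_k = ker ∂_k / im ∂_{k+1}:

  H_0: rank C_0 − rank ∂_1 = 4 − 3 = 1, and the invariant factors of ∂_1 are all 1, so H_0 = Z.
  H_1: rank ker ∂_1 − rank ∂_2 = (4 − 3) − 0 = 1, and there is no ∂_2, so H_1 = Z.

As a check, the Euler characteristic is 4 − 4 = 0, which agrees with 1 − 1 = 0.

H_0 ≅ Z,  H_1 ≅ Z.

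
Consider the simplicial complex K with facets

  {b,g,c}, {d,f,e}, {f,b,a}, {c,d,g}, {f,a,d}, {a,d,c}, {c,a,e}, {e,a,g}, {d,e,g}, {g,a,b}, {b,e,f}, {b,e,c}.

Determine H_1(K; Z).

H_1 = Z/2.

We work with the vertex ordering a < b < c < d < e < f < g. The simplices of K, each written with vertices in increasing order, are:

  0-simplices (7): a, b, c, d, e, f, g
  1-simplices (18): ab, ac, ad, ae, af, ag, bc, be, bf, bg, cd, ce, cg, de, df, dg, ef, eg
  2-simplices (12): abf, abg, acd, ace, adf, aeg, bce, bcg, bef, cdg, def, deg

giving chain groups C_0 ≅ Z^7, C_1 ≅ Z^18, C_2 ≅ Z^12.

The boundary map ∂_1: C_1 → C_0 maps an edge to its endpoints' difference, ∂[p,q] = q − p. For instance
  ∂ef = f − e.
The resulting 7×18 matrix has rank 6, and its Smith normal form has invariant factors (1,1,1,1,1,1).

The boundary map ∂_2: C_2 → C_1 acts by ∂[p,q,r] = [q,r] − [p,r] + [p,q]. For instance
  ∂ace = ce − ae + ac,
  ∂cdg = dg − cg + cd.
The resulting 18×12 matrix has rank 12, and its Smith normal form has invariant factors (1,1,1,1,1,1,1,1,1,1,1,2).

Now H_k = ker ∂_k / im ∂_{k+1}, so:

  H_1: rank ker ∂_1 − rank ∂_2 = (18 − 6) − 12 = 0, and ∂_2 has invariant factor 2 > 1, so H_1 = Z/2.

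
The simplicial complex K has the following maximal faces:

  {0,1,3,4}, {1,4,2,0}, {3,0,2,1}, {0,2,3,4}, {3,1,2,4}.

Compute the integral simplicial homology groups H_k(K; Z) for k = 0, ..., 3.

Take the total order 0 < 1 < 2 < 3 < 4 on the vertex set. Then K (dimension 3) consists of the simplices:

  0-simplices (5): [0], [1], [2], [3], [4]
  1-simplices (10): [0,1], [0,2], [0,3], [0,4], [1,2], [1,3], [1,4], [2,3], [2,4], [3,4]
  2-simplices (10): [0,1,2], [0,1,3], [0,1,4], [0,2,3], [0,2,4], [0,3,4], [1,2,3], [1,2,4], [1,3,4], [2,3,4]
  3-simplices (5): [0,1,2,3], [0,1,2,4], [0,1,3,4], [0,2,3,4], [1,2,3,4]

giving chain groups C_0 ≅ Z^5, C_1 ≅ Z^10, C_2 ≅ Z^10, C_3 ≅ Z^5.

The boundary map ∂_1: C_1 → C_0 sends each edge [p,q] (with p < q) to q − p.
As a 5×10 matrix over Z this has rank 4, with invariant factors (1,1,1,1).

Boundary ∂_2: C_2 → C_1 maps a triangle to the signed sum of its edges. For instance
  ∂[1,2,4] = [2,4] − [1,4] + [1,2],
  ∂[0,1,2] = [1,2] − [0,2] + [0,1].
As a 10×10 matrix over Z this has rank 6, with invariant factors (1,1,1,1,1,1).

Boundary ∂_3: C_3 → C_2 sends each 3-simplex σ to the alternating sum Σ_i (−1)^i (σ with its i-th vertex removed). For instance
  ∂[1,2,3,4] = [2,3,4] − [1,3,4] + [1,2,4] − [1,2,3],
  ∂[0,1,2,3] = [1,2,3] − [0,2,3] + [0,1,3] − [0,1,2].
The resulting 10×5 matrix has rank 4, and its Smith normal form has invariant factors (1,1,1,1).

Now H_k = ker ∂_k / im ∂_{k+1}, so:

  H_0: rank C_0 − rank ∂_1 = 5 − 4 = 1, and the invariant factors of ∂_1 are all 1, so H_0 ≅ Z.
  H_1: rank ker ∂_1 − rank ∂_2 = (10 − 4) − 6 = 0, and the invariant factors of ∂_2 are all 1, so H_1 ≅ 0.
  H_2: rank ker ∂_2 − rank ∂_3 = (10 − 6) − 4 = 0, and the invariant factors of ∂_3 are all 1, so H_2 ≅ 0.
  H_3: rank ker ∂_3 − rank ∂_4 = (5 − 4) − 0 = 1, and there is no ∂_4, so H_3 ≅ Z.

H_0 = Z,  H_1 = 0,  H_2 = 0,  H_3 = Z.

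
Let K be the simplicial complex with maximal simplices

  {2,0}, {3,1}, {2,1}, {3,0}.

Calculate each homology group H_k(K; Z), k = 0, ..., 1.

We work with the vertex ordering 0 < 1 < 2 < 3. The simplices of K, each written with vertices in increasing order, are:

  0-simplices (4): [0], [1], [2], [3]
  1-simplices (4): [0,2], [0,3], [1,2], [1,3]

giving chain groups C_0 ≅ Z^4, C_1 ≅ Z^4.

∂_1: C_1 → C_0 is given by ∂[p,q] = [q] − [p]. For instance
  ∂[0,2] = [2] − [0].
The resulting 4×4 matrix has rank 3, and its Smith normal form has invariant factors (1,1,1).

From H_k ≅ ker(∂_k) / im(∂_{k+1}) we obtain:

  H_0: rank C_0 − rank ∂_1 = 4 − 3 = 1, and the invariant factors of ∂_1 are all 1, so H_0 ≅ Z.
  H_1: rank ker ∂_1 − rank ∂_2 = (4 − 3) − 0 = 1, and there is no ∂_2, so H_1 ≅ Z.

H_0 = Z,  H_1 = Z.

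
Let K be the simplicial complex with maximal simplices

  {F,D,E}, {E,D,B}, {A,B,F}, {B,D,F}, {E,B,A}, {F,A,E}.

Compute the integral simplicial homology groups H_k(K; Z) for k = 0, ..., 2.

Take the total order A < B < D < E < F on the vertex set. Then K (dimension 2) consists of the simplices:

  0-simplices (5): A, B, D, E, F
  1-simplices (9): AB, AE, AF, BD, BE, BF, DE, DF, EF
  2-simplices (6): ABE, ABF, AEF, BDE, BDF, DEF

Hence C_0 ≅ Z^5, C_1 ≅ Z^9, C_2 ≅ Z^6.

The boundary map ∂_1: C_1 → C_0 maps an edge to its endpoints' difference, ∂[p,q] = q − p.
As a 5×9 matrix over Z this has rank 4, with invariant factors (1,1,1,1).

The boundary map ∂_2: C_2 → C_1 acts by ∂[p,q,r] = [q,r] − [p,r] + [p,q]. For instance
  ∂AEF = EF − AF + AE,
  ∂BDF = DF − BF + BD.
As a 9×6 matrix over Z this has rank 5, with invariant factors (1,1,1,1,1).

Computing H_k = (kernel of ∂_k) / (image of ∂_{k+1}):

  H_0: rank C_0 − rank ∂_1 = 5 − 4 = 1, and the invariant factors of ∂_1 are all 1, so H_0 ≅ Z.
  H_1: rank ker ∂_1 − rank ∂_2 = (9 − 4) − 5 = 0, and the invariant factors of ∂_2 are all 1, so H_1 ≅ 0.
  H_2: rank ker ∂_2 − rank ∂_3 = (6 − 5) − 0 = 1, and there is no ∂_3, so H_2 ≅ Z.

As a check, the Euler characteristic is 5 − 9 + 6 = 2, which agrees with 1 − 0 + 1 = 2.
(K is a triangulation of the 2-sphere S^2.)

H_0 ≅ Z,  H_1 = 0,  H_2 ≅ Z.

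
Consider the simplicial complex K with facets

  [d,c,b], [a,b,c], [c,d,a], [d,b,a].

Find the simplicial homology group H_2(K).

Take the total order a < b < c < d on the vertex set. Then K (dimension 2) consists of the simplices:

  0-simplices (4): a, b, c, d
  1-simplices (6): ab, ac, ad, bc, bd, cd
  2-simplices (4): abc, abd, acd, bcd

so the chain groups are C_0 ≅ Z^4, C_1 ≅ Z^6, C_2 ≅ Z^4.

The boundary map ∂_1: C_1 → C_0 sends each edge [p,q] (with p < q) to q − p. For instance
  ∂ac = c − a.
This gives a 4×6 integer matrix of rank 3; reducing to Smith normal form yields diagonal entries (1,1,1).

Boundary ∂_2: C_2 → C_1 acts by ∂[p,q,r] = [q,r] − [p,r] + [p,q]. For instance
  ∂bcd = cd − bd + bc,
  ∂abc = bc − ac + ab.
As a 6×4 matrix over Z this has rank 3, with invariant factors (1,1,1).

Now H_k = ker ∂_k / im ∂_{k+1}, so:

  H_2: rank ker ∂_2 − rank ∂_3 = (4 − 3) − 0 = 1, and there is no ∂_3, so H_2 = Z.

H_2 ≅ Z.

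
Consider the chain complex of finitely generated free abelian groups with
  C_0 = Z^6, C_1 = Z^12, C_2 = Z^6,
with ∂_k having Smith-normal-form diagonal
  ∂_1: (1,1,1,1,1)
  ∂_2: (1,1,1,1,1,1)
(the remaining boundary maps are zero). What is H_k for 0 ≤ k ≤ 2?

H_0: b_0 = 6 − 0 − 5 = 1; torsion from ∂_1 factors > 1: none. So H_0 = Z.
H_1: b_1 = 12 − 5 − 6 = 1; torsion from ∂_2 factors > 1: none. So H_1 = Z.
H_2: b_2 = 6 − 6 − 0 = 0; torsion from ∂_3 factors > 1: none. So H_2 = 0.

H_0 = Z,  H_1 = Z,  H_2 = 0.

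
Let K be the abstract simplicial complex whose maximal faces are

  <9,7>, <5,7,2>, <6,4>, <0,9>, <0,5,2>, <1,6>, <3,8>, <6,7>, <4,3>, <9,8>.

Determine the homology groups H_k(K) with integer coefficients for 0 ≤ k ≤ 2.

We work with the vertex ordering 0 < 1 < 2 < 3 < 4 < 5 < 6 < 7 < 8 < 9. The simplices of K, each written with vertices in increasing order, are:

  0-simplices (10): [0], [1], [2], [3], [4], [5], [6], [7], [8], [9]
  1-simplices (13): [0,2], [0,5], [0,9], [1,6], [2,5], [2,7], [3,4], [3,8], [4,6], [5,7], [6,7], [7,9], [8,9]
  2-simplices (2): [0,2,5], [2,5,7]

giving chain groups C_0 ≅ Z^10, C_1 ≅ Z^13, C_2 ≅ Z^2.

∂_1: C_1 → C_0 maps an edge to its endpoints' difference, ∂[p,q] = q − p. For instance
  ∂[0,9] = [9] − [0].
The 10×13 boundary matrix has rank 9 and Smith normal form diag(1,1,1,1,1,1,1,1,1).

Boundary ∂_2: C_2 → C_1 sends each 2-simplex [p,q,r] to [q,r] − [p,r] + [p,q]. For instance
  ∂[0,2,5] = [2,5] − [0,5] + [0,2],
  ∂[2,5,7] = [5,7] − [2,7] + [2,5].
The 13×2 boundary matrix has rank 2 and Smith normal form diag(1,1).

Reading off H_k = ker ∂_k / im ∂_{k+1}:

  H_0: rank C_0 − rank ∂_1 = 10 − 9 = 1, and the invariant factors of ∂_1 are all 1, so H_0 ≅ Z.
  H_1: rank ker ∂_1 − rank ∂_2 = (13 − 9) − 2 = 2, and the invariant factors of ∂_2 are all 1, so H_1 ≅ Z^2.
  H_2: rank ker ∂_2 − rank ∂_3 = (2 − 2) − 0 = 0, and there is no ∂_3, so H_2 ≅ 0.

As a check, the Euler characteristic is 10 − 13 + 2 = -1, which agrees with 1 − 2 + 0 = -1.

H_0 = Z,  H_1 = Z^2,  H_2 = 0.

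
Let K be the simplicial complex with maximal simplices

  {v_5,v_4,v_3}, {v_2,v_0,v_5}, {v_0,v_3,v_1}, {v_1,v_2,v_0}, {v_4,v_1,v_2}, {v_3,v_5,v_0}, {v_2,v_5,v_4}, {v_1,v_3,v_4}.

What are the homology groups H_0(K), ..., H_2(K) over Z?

H_0 = Z,  H_1 = 0,  H_2 = Z.

We work with the vertex ordering v_0 < v_1 < v_2 < v_3 < v_4 < v_5. The simplices of K, each written with vertices in increasing order, are:

  0-simplices (6): [v_0], [v_1], [v_2], [v_3], [v_4], [v_5]
  1-simplices (12): [v_0,v_1], [v_0,v_2], [v_0,v_3], [v_0,v_5], [v_1,v_2], [v_1,v_3], [v_1,v_4], [v_2,v_4], [v_2,v_5], [v_3,v_4], [v_3,v_5], [v_4,v_5]
  2-simplices (8): [v_0,v_1,v_2], [v_0,v_1,v_3], [v_0,v_2,v_5], [v_0,v_3,v_5], [v_1,v_2,v_4], [v_1,v_3,v_4], [v_2,v_4,v_5], [v_3,v_4,v_5]

Hence C_0 ≅ Z^6, C_1 ≅ Z^12, C_2 ≅ Z^8.

The boundary map ∂_1: C_1 → C_0 sends each edge [p,q] (with p < q) to q − p.
The 6×12 boundary matrix has rank 5 and Smith normal form diag(1,1,1,1,1).

Boundary ∂_2: C_2 → C_1 maps a triangle to the signed sum of its edges. For instance
  ∂[v_2,v_4,v_5] = [v_4,v_5] − [v_2,v_5] + [v_2,v_4],
  ∂[v_0,v_2,v_5] = [v_2,v_5] − [v_0,v_5] + [v_0,v_2].
This gives a 12×8 integer matrix of rank 7; reducing to Smith normal form yields diagonal entries (1,1,1,1,1,1,1).

Reading off H_k = ker ∂_k / im ∂_{k+1}:

  H_0: rank C_0 − rank ∂_1 = 6 − 5 = 1, and the invariant factors of ∂_1 are all 1, so H_0 = Z.
  H_1: rank ker ∂_1 − rank ∂_2 = (12 − 5) − 7 = 0, and the invariant factors of ∂_2 are all 1, so H_1 = 0.
  H_2: rank ker ∂_2 − rank ∂_3 = (8 − 7) − 0 = 1, and there is no ∂_3, so H_2 = Z.

(K is a triangulation of the 2-sphere S^2.)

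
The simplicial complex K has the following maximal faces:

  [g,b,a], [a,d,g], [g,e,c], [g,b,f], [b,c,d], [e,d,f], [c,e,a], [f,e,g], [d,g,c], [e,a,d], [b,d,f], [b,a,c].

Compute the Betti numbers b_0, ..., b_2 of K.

Fix the vertex order a < b < c < d < e < f < g and write every simplex with vertices in increasing order. Then dim K = 2 and the simplices of K are:

  0-simplices (7): a, b, c, d, e, f, g
  1-simplices (18): ab, ac, ad, ae, ag, bc, bd, bf, bg, cd, ce, cg, de, df, dg, ef, eg, fg
  2-simplices (12): abc, abg, ace, ade, adg, bcd, bdf, bfg, cdg, ceg, def, efg

so the chain groups are C_0 ≅ Z^7, C_1 ≅ Z^18, C_2 ≅ Z^12.

The boundary map ∂_1: C_1 → C_0 sends each edge [p,q] (with p < q) to q − p. For instance
  ∂de = e − d.
The 7×18 boundary matrix has rank 6 and Smith normal form diag(1,1,1,1,1,1).

∂_2: C_2 → C_1 acts by ∂[p,q,r] = [q,r] − [p,r] + [p,q]. For instance
  ∂adg = dg − ag + ad,
  ∂ace = ce − ae + ac.
The resulting 18×12 matrix has rank 12, and its Smith normal form has invariant factors (1,1,1,1,1,1,1,1,1,1,1,2).

Computing H_k = (kernel of ∂_k) / (image of ∂_{k+1}):

  H_0: rank C_0 − rank ∂_1 = 7 − 6 = 1, and the invariant factors of ∂_1 are all 1, so H_0 ≅ Z.
  H_1: rank ker ∂_1 − rank ∂_2 = (18 − 6) − 12 = 0, and ∂_2 has invariant factor 2 > 1, so H_1 ≅ Z/2.
  H_2: rank ker ∂_2 − rank ∂_3 = (12 − 12) − 0 = 0, and there is no ∂_3, so H_2 ≅ 0.

As a check, the Euler characteristic is 7 − 18 + 12 = 1, which agrees with 1 − 0 + 0 = 1.
(K is a triangulation of the real projective plane RP^2.)

Hence the Betti numbers are b_0 = 1, b_1 = 0, b_2 = 0.

b_0 = 1, b_1 = 0, b_2 = 0.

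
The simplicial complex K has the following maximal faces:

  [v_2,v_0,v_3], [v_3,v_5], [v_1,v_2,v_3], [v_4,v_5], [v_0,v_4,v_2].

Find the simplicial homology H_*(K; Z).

H_0 ≅ Z,  H_1 ≅ Z,  H_2 = 0.

Order the vertices as v_0 < v_1 < v_2 < v_3 < v_4 < v_5. Listing each simplex with vertices in this order, K has dimension 2 with simplices:

  0-simplices (6): [v_0], [v_1], [v_2], [v_3], [v_4], [v_5]
  1-simplices (9): [v_0,v_2], [v_0,v_3], [v_0,v_4], [v_1,v_2], [v_1,v_3], [v_2,v_3], [v_2,v_4], [v_3,v_5], [v_4,v_5]
  2-simplices (3): [v_0,v_2,v_3], [v_0,v_2,v_4], [v_1,v_2,v_3]

giving chain groups C_0 ≅ Z^6, C_1 ≅ Z^9, C_2 ≅ Z^3.

Boundary ∂_1: C_1 → C_0 is given by ∂[p,q] = [q] − [p]. For instance
  ∂[v_2,v_3] = [v_3] − [v_2].
The resulting 6×9 matrix has rank 5, and its Smith normal form has invariant factors (1,1,1,1,1).

The boundary map ∂_2: C_2 → C_1 sends each 2-simplex [p,q,r] to [q,r] − [p,r] + [p,q]. For instance
  ∂[v_1,v_2,v_3] = [v_2,v_3] − [v_1,v_3] + [v_1,v_2],
  ∂[v_0,v_2,v_3] = [v_2,v_3] − [v_0,v_3] + [v_0,v_2].
This gives a 9×3 integer matrix of rank 3; reducing to Smith normal form yields diagonal entries (1,1,1).

Reading off H_k = ker ∂_k / im ∂_{k+1}:

  H_0: rank C_0 − rank ∂_1 = 6 − 5 = 1, and the invariant factors of ∂_1 are all 1, so H_0 ≅ Z.
  H_1: rank ker ∂_1 − rank ∂_2 = (9 − 5) − 3 = 1, and the invariant factors of ∂_2 are all 1, so H_1 ≅ Z.
  H_2: rank ker ∂_2 − rank ∂_3 = (3 − 3) − 0 = 0, and there is no ∂_3, so H_2 ≅ 0.

As a check, the Euler characteristic is 6 − 9 + 3 = 0, which agrees with 1 − 1 + 0 = 0.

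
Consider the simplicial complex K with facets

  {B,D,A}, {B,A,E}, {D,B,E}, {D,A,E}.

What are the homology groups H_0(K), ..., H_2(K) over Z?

K has 4 vertices, 6 edges, 4 triangles.
rank ∂_0 = 0, rank ∂_1 = 3 ⇒ b_0 = 4 − 0 − 3 = 1; all invariant factors of ∂_1 are 1 so no torsion. So H_0 ≅ Z.
rank ∂_1 = 3, rank ∂_2 = 3 ⇒ b_1 = 6 − 3 − 3 = 0; all invariant factors of ∂_2 are 1 so no torsion. So H_1 ≅ 0.
rank ∂_2 = 3, rank ∂_3 = 0 ⇒ b_2 = 4 − 3 − 0 = 1. So H_2 ≅ Z.

H_0 = Z,  H_1 = 0,  H_2 = Z.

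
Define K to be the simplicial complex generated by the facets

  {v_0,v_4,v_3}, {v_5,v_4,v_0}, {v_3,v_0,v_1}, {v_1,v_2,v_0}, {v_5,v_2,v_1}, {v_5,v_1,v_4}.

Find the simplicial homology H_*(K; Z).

Fix the vertex order v_0 < v_1 < v_2 < v_3 < v_4 < v_5 and write every simplex with vertices in increasing order. Then dim K = 2 and the simplices of K are:

  0-simplices (6): [v_0], [v_1], [v_2], [v_3], [v_4], [v_5]
  1-simplices (12): [v_0,v_1], [v_0,v_2], [v_0,v_3], [v_0,v_4], [v_0,v_5], [v_1,v_2], [v_1,v_3], [v_1,v_4], [v_1,v_5], [v_2,v_5], [v_3,v_4], [v_4,v_5]
  2-simplices (6): [v_0,v_1,v_2], [v_0,v_1,v_3], [v_0,v_3,v_4], [v_0,v_4,v_5], [v_1,v_2,v_5], [v_1,v_4,v_5]

Hence C_0 ≅ Z^6, C_1 ≅ Z^12, C_2 ≅ Z^6.

∂_1: C_1 → C_0 is given by ∂[p,q] = [q] − [p]. For instance
  ∂[v_0,v_2] = [v_2] − [v_0].
As a 6×12 matrix over Z this has rank 5, with invariant factors (1,1,1,1,1).

Boundary ∂_2: C_2 → C_1 maps a triangle to the signed sum of its edges. For instance
  ∂[v_0,v_1,v_2] = [v_1,v_2] − [v_0,v_2] + [v_0,v_1],
  ∂[v_0,v_1,v_3] = [v_1,v_3] − [v_0,v_3] + [v_0,v_1].
The 12×6 boundary matrix has rank 6 and Smith normal form diag(1,1,1,1,1,1).

Reading off H_k = ker ∂_k / im ∂_{k+1}:

  H_0: rank C_0 − rank ∂_1 = 6 − 5 = 1, and the invariant factors of ∂_1 are all 1, so H_0 = Z.
  H_1: rank ker ∂_1 − rank ∂_2 = (12 − 5) − 6 = 1, and the invariant factors of ∂_2 are all 1, so H_1 = Z.
  H_2: rank ker ∂_2 − rank ∂_3 = (6 − 6) − 0 = 0, and there is no ∂_3, so H_2 = 0.

(K is a triangulation of the cylinder S^1 x I.)

H_0 ≅ Z,  H_1 ≅ Z,  H_2 = 0.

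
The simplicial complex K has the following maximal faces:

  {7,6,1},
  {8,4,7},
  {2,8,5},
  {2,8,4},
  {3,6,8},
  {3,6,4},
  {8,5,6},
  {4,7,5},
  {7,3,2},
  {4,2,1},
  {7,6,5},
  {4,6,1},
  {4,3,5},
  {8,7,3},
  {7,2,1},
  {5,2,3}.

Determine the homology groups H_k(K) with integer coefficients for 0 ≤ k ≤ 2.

H_0 = Z,  H_1 = Z^2,  H_2 = Z.

We work with the vertex ordering 1 < 2 < 3 < 4 < 5 < 6 < 7 < 8. The simplices of K, each written with vertices in increasing order, are:

  0-simplices (8): [1], [2], [3], [4], [5], [6], [7], [8]
  1-simplices (24): (24 of them)
  2-simplices (16): [1,2,4], [1,2,7], [1,4,6], [1,6,7], [2,3,5], [2,3,7], [2,4,8], [2,5,8], [3,4,5], [3,4,6], [3,6,8], [3,7,8], [4,5,7], [4,7,8], [5,6,7], [5,6,8]

giving chain groups C_0 ≅ Z^8, C_1 ≅ Z^24, C_2 ≅ Z^16.

∂_1: C_1 → C_0 sends each edge [p,q] (with p < q) to q − p.
This gives a 8×24 integer matrix of rank 7; reducing to Smith normal form yields diagonal entries (1,1,1,1,1,1,1).

∂_2: C_2 → C_1 sends each 2-simplex [p,q,r] to [q,r] − [p,r] + [p,q]. For instance
  ∂[1,4,6] = [4,6] − [1,6] + [1,4],
  ∂[1,6,7] = [6,7] − [1,7] + [1,6].
The 24×16 boundary matrix has rank 15 and Smith normal form diag(1,1,1,1,1,1,1,1,1,1,1,1,1,1,1).

Computing H_k = (kernel of ∂_k) / (image of ∂_{k+1}):

  H_0: rank C_0 − rank ∂_1 = 8 − 7 = 1, and the invariant factors of ∂_1 are all 1, so H_0 = Z.
  H_1: rank ker ∂_1 − rank ∂_2 = (24 − 7) − 15 = 2, and the invariant factors of ∂_2 are all 1, so H_1 = Z^2.
  H_2: rank ker ∂_2 − rank ∂_3 = (16 − 15) − 0 = 1, and there is no ∂_3, so H_2 = Z.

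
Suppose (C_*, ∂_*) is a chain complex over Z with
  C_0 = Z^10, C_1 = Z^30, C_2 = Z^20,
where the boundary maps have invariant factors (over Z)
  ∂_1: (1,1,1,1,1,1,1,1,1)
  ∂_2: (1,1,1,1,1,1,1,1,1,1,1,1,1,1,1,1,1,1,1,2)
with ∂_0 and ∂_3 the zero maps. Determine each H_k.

H_0 ≅ Z,  H_1 ≅ Z ⊕ Z/2,  H_2 = 0.

H_0: b_0 = 10 − 0 − 9 = 1; torsion from ∂_1 factors > 1: none. So H_0 ≅ Z.
H_1: b_1 = 30 − 9 − 20 = 1; torsion from ∂_2 factors > 1: [2]. So H_1 ≅ Z ⊕ Z/2.
H_2: b_2 = 20 − 20 − 0 = 0; torsion from ∂_3 factors > 1: none. So H_2 ≅ 0.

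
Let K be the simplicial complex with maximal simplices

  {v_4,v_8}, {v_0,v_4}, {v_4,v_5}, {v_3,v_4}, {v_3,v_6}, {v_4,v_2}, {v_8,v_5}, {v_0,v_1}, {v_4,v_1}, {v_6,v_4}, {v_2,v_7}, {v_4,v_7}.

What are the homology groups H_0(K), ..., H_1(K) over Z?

Take the total order v_0 < v_1 < v_2 < v_3 < v_4 < v_5 < v_6 < v_7 < v_8 on the vertex set. Then K (dimension 1) consists of the simplices:

  0-simplices (9): [v_0], [v_1], [v_2], [v_3], [v_4], [v_5], [v_6], [v_7], [v_8]
  1-simplices (12): [v_0,v_1], [v_0,v_4], [v_1,v_4], [v_2,v_4], [v_2,v_7], [v_3,v_4], [v_3,v_6], [v_4,v_5], [v_4,v_6], [v_4,v_7], [v_4,v_8], [v_5,v_8]

so the chain groups are C_0 ≅ Z^9, C_1 ≅ Z^12.

The boundary map ∂_1: C_1 → C_0 sends each edge [p,q] (with p < q) to q − p. For instance
  ∂[v_0,v_4] = [v_4] − [v_0].
This gives a 9×12 integer matrix of rank 8; reducing to Smith normal form yields diagonal entries (1,1,1,1,1,1,1,1).

From H_k ≅ ker(∂_k) / im(∂_{k+1}) we obtain:

  H_0: rank C_0 − rank ∂_1 = 9 − 8 = 1, and the invariant factors of ∂_1 are all 1, so H_0 = Z.
  H_1: rank ker ∂_1 − rank ∂_2 = (12 − 8) − 0 = 4, and there is no ∂_2, so H_1 = Z^4.

As a check, the Euler characteristic is 9 − 12 = -3, which agrees with 1 − 4 = -3.
(K is a triangulation of a wedge of 4 circles.)

H_0 = Z,  H_1 = Z^4.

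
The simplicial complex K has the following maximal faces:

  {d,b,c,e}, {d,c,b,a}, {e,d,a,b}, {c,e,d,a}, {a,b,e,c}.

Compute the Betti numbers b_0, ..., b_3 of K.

b_0 = 1, b_1 = 0, b_2 = 0, b_3 = 1.

Fix the vertex order a < b < c < d < e and write every simplex with vertices in increasing order. Then dim K = 3 and the simplices of K are:

  0-simplices (5): a, b, c, d, e
  1-simplices (10): ab, ac, ad, ae, bc, bd, be, cd, ce, de
  2-simplices (10): abc, abd, abe, acd, ace, ade, bcd, bce, bde, cde
  3-simplices (5): abcd, abce, abde, acde, bcde

giving chain groups C_0 ≅ Z^5, C_1 ≅ Z^10, C_2 ≅ Z^10, C_3 ≅ Z^5.

∂_1: C_1 → C_0 is given by ∂[p,q] = [q] − [p].
As a 5×10 matrix over Z this has rank 4, with invariant factors (1,1,1,1).

∂_2: C_2 → C_1 sends each 2-simplex [p,q,r] to [q,r] − [p,r] + [p,q]. For instance
  ∂bcd = cd − bd + bc,
  ∂ade = de − ae + ad.
As a 10×10 matrix over Z this has rank 6, with invariant factors (1,1,1,1,1,1).

Boundary ∂_3: C_3 → C_2 sends each 3-simplex σ to the alternating sum Σ_i (−1)^i (σ with its i-th vertex removed). For instance
  ∂abce = bce − ace + abe − abc,
  ∂bcde = cde − bde + bce − bcd.
As a 10×5 matrix over Z this has rank 4, with invariant factors (1,1,1,1).

Reading off H_k = ker ∂_k / im ∂_{k+1}:

  H_0: rank C_0 − rank ∂_1 = 5 − 4 = 1, and the invariant factors of ∂_1 are all 1, so H_0 ≅ Z.
  H_1: rank ker ∂_1 − rank ∂_2 = (10 − 4) − 6 = 0, and the invariant factors of ∂_2 are all 1, so H_1 ≅ 0.
  H_2: rank ker ∂_2 − rank ∂_3 = (10 − 6) − 4 = 0, and the invariant factors of ∂_3 are all 1, so H_2 ≅ 0.
  H_3: rank ker ∂_3 − rank ∂_4 = (5 − 4) − 0 = 1, and there is no ∂_4, so H_3 ≅ Z.

Hence the Betti numbers are b_0 = 1, b_1 = 0, b_2 = 0, b_3 = 1.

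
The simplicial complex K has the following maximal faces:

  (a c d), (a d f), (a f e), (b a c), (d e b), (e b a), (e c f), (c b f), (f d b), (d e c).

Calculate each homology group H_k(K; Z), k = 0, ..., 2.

Fix the vertex order a < b < c < d < e < f and write every simplex with vertices in increasing order. Then dim K = 2 and the simplices of K are:

  0-simplices (6): a, b, c, d, e, f
  1-simplices (15): ab, ac, ad, ae, af, bc, bd, be, bf, cd, ce, cf, de, df, ef
  2-simplices (10): abc, abe, acd, adf, aef, bcf, bde, bdf, cde, cef

so the chain groups are C_0 ≅ Z^6, C_1 ≅ Z^15, C_2 ≅ Z^10.

∂_1: C_1 → C_0 is given by ∂[p,q] = [q] − [p]. For instance
  ∂de = e − d.
The 6×15 boundary matrix has rank 5 and Smith normal form diag(1,1,1,1,1).

∂_2: C_2 → C_1 acts by ∂[p,q,r] = [q,r] − [p,r] + [p,q]. For instance
  ∂adf = df − af + ad,
  ∂abe = be − ae + ab.
The resulting 15×10 matrix has rank 10, and its Smith normal form has invariant factors (1,1,1,1,1,1,1,1,1,2).

Now H_k = ker ∂_k / im ∂_{k+1}, so:

  H_0: rank C_0 − rank ∂_1 = 6 − 5 = 1, and the invariant factors of ∂_1 are all 1, so H_0 = Z.
  H_1: rank ker ∂_1 − rank ∂_2 = (15 − 5) − 10 = 0, and ∂_2 has invariant factor 2 > 1, so H_1 = Z/2.
  H_2: rank ker ∂_2 − rank ∂_3 = (10 − 10) − 0 = 0, and there is no ∂_3, so H_2 = 0.

H_0 ≅ Z,  H_1 ≅ Z/2,  H_2 = 0.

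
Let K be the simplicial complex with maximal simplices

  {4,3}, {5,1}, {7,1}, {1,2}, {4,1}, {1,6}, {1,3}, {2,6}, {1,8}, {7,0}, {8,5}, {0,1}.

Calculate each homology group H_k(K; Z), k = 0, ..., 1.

Fix the vertex order 0 < 1 < 2 < 3 < 4 < 5 < 6 < 7 < 8 and write every simplex with vertices in increasing order. Then dim K = 1 and the simplices of K are:

  0-simplices (9): [0], [1], [2], [3], [4], [5], [6], [7], [8]
  1-simplices (12): [0,1], [0,7], [1,2], [1,3], [1,4], [1,5], [1,6], [1,7], [1,8], [2,6], [3,4], [5,8]

giving chain groups C_0 ≅ Z^9, C_1 ≅ Z^12.

∂_1: C_1 → C_0 sends each edge [p,q] (with p < q) to q − p. For instance
  ∂[1,6] = [6] − [1].
The resulting 9×12 matrix has rank 8, and its Smith normal form has invariant factors (1,1,1,1,1,1,1,1).

From H_k ≅ ker(∂_k) / im(∂_{k+1}) we obtain:

  H_0: rank C_0 − rank ∂_1 = 9 − 8 = 1, and the invariant factors of ∂_1 are all 1, so H_0 = Z.
  H_1: rank ker ∂_1 − rank ∂_2 = (12 − 8) − 0 = 4, and there is no ∂_2, so H_1 = Z^4.

(K is a triangulation of a wedge of 4 circles.)

H_0 ≅ Z,  H_1 ≅ Z^4.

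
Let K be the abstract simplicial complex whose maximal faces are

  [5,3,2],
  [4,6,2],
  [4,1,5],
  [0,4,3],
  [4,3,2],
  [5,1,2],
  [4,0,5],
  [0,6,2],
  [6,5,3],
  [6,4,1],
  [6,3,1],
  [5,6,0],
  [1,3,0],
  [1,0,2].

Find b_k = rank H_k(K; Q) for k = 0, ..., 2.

b_0 = 1, b_1 = 2, b_2 = 1.

Take the total order 0 < 1 < 2 < 3 < 4 < 5 < 6 on the vertex set. Then K (dimension 2) consists of the simplices:

  0-simplices (7): [0], [1], [2], [3], [4], [5], [6]
  1-simplices (21): [0,1], [0,2], [0,3], [0,4], [0,5], [0,6], [1,2], [1,3], [1,4], [1,5], [1,6], [2,3], [2,4], [2,5], [2,6], [3,4], [3,5], [3,6], [4,5], [4,6], [5,6]
  2-simplices (14): [0,1,2], [0,1,3], [0,2,6], [0,3,4], [0,4,5], [0,5,6], [1,2,5], [1,3,6], [1,4,5], [1,4,6], [2,3,4], [2,3,5], [2,4,6], [3,5,6]

Hence C_0 ≅ Z^7, C_1 ≅ Z^21, C_2 ≅ Z^14.

Boundary ∂_1: C_1 → C_0 is given by ∂[p,q] = [q] − [p].
This gives a 7×21 integer matrix of rank 6; reducing to Smith normal form yields diagonal entries (1,1,1,1,1,1).

Boundary ∂_2: C_2 → C_1 sends each 2-simplex [p,q,r] to [q,r] − [p,r] + [p,q]. For instance
  ∂[0,1,3] = [1,3] − [0,3] + [0,1],
  ∂[2,3,4] = [3,4] − [2,4] + [2,3].
The 21×14 boundary matrix has rank 13 and Smith normal form diag(1,1,1,1,1,1,1,1,1,1,1,1,1).

Reading off H_k = ker ∂_k / im ∂_{k+1}:

  H_0: rank C_0 − rank ∂_1 = 7 − 6 = 1, and the invariant factors of ∂_1 are all 1, so H_0 ≅ Z.
  H_1: rank ker ∂_1 − rank ∂_2 = (21 − 6) − 13 = 2, and the invariant factors of ∂_2 are all 1, so H_1 ≅ Z^2.
  H_2: rank ker ∂_2 − rank ∂_3 = (14 − 13) − 0 = 1, and there is no ∂_3, so H_2 ≅ Z.

As a check, the Euler characteristic is 7 − 21 + 14 = 0, which agrees with 1 − 2 + 1 = 0.
(K is a triangulation of the torus T^2.)

Hence the Betti numbers are b_0 = 1, b_1 = 2, b_2 = 1.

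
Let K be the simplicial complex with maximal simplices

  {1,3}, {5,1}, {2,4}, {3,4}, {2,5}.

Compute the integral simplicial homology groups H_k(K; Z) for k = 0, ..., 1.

H_0 ≅ Z,  H_1 ≅ Z.

Fix the vertex order 1 < 2 < 3 < 4 < 5 and write every simplex with vertices in increasing order. Then dim K = 1 and the simplices of K are:

  0-simplices (5): [1], [2], [3], [4], [5]
  1-simplices (5): [1,3], [1,5], [2,4], [2,5], [3,4]

so the chain groups are C_0 ≅ Z^5, C_1 ≅ Z^5.

∂_1: C_1 → C_0 maps an edge to its endpoints' difference, ∂[p,q] = q − p.
This gives a 5×5 integer matrix of rank 4; reducing to Smith normal form yields diagonal entries (1,1,1,1).

From H_k ≅ ker(∂_k) / im(∂_{k+1}) we obtain:

  H_0: rank C_0 − rank ∂_1 = 5 − 4 = 1, and the invariant factors of ∂_1 are all 1, so H_0 ≅ Z.
  H_1: rank ker ∂_1 − rank ∂_2 = (5 − 4) − 0 = 1, and there is no ∂_2, so H_1 ≅ Z.

As a check, the Euler characteristic is 5 − 5 = 0, which agrees with 1 − 1 = 0.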